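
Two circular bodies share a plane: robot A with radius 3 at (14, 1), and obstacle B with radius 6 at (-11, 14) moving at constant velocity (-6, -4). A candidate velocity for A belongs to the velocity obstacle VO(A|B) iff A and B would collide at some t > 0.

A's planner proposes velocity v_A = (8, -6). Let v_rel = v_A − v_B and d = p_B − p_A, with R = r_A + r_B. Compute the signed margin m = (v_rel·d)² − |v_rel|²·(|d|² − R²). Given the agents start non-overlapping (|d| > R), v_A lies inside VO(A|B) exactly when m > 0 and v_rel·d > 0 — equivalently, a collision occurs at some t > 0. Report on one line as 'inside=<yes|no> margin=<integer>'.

d = (-25, 13),  |d|² = 794;  R = 3+6 = 9,  c = 794−9² = 713
v_rel = (14, -2),  |v_rel|² = 200;  v_rel·d = (14)·(-25) + (-2)·(13) = -376
200·t² + 752·t + 713 = 0  ⇒  m = (-376)² − 200·713 = -1224
m = -1224 < 0,  v_rel·d = -376 < 0  ⇒  outside

inside=no margin=-1224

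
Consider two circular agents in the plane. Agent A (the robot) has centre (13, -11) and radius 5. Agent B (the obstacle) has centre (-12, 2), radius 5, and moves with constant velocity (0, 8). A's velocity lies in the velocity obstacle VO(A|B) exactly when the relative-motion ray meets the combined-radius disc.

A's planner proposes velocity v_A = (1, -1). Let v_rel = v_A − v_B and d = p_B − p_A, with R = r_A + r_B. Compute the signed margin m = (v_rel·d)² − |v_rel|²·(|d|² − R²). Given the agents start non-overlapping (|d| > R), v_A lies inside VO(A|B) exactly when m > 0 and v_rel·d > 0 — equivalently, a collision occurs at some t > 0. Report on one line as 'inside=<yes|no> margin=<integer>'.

d = (-25, 13),  |d|² = 794;  R = 5+5 = 10,  c = 794−10² = 694
v_rel = (1, -9),  |v_rel|² = 82;  v_rel·d = (1)·(-25) + (-9)·(13) = -142
82·t² + 284·t + 694 = 0  ⇒  m = (-142)² − 82·694 = -36744
m = -36744 < 0,  v_rel·d = -142 < 0  ⇒  outside

inside=no margin=-36744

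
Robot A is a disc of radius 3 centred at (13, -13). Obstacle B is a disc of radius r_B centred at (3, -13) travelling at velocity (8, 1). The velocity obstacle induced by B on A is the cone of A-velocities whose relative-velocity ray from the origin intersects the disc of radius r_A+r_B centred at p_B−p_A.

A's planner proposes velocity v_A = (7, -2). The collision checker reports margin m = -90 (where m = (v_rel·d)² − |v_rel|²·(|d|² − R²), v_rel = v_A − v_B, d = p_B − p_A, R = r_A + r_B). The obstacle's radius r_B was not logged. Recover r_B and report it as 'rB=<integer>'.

m = -90
d = (-10, 0);  v_rel = (-1, -3),  |v_rel|² = 10
v_rel×d = (-1)·(0) − (-3)·(-10) = -30
since m = R²·10 − (-30)²:  R² = (900 + -90) / 10 = 81
R = √81 = 9  ⇒  r_B = 9 − 3 = 6

rB=6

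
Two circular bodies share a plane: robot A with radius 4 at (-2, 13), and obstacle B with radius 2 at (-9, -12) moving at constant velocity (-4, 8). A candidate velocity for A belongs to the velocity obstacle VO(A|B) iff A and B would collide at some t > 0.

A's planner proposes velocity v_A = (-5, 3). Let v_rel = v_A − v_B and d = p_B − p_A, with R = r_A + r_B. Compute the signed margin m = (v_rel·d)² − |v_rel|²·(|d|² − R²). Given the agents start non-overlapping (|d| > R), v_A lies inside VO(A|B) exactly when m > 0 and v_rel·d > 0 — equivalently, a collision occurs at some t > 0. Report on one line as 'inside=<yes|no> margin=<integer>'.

d = (-7, -25),  |d|² = 674;  R = 4+2 = 6,  c = 674−6² = 638
v_rel = (-1, -5),  |v_rel|² = 26;  v_rel·d = (-1)·(-7) + (-5)·(-25) = 132
26·t² − 264·t + 638 = 0  ⇒  m = 132² − 26·638 = 836
m = 836 > 0,  v_rel·d = 132 > 0  ⇒  inside

inside=yes margin=836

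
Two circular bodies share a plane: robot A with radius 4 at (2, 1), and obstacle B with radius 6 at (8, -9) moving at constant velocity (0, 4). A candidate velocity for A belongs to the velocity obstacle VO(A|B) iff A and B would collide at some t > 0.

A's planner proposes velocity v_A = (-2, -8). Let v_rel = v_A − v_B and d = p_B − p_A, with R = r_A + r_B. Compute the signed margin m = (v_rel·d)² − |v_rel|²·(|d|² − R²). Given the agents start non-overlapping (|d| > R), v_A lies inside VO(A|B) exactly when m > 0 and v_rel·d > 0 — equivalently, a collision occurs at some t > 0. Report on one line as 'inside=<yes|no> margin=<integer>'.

d = (6, -10),  |d|² = 136;  R = 4+6 = 10,  c = 136−10² = 36
v_rel = (-2, -12),  |v_rel|² = 148;  v_rel·d = (-2)·(6) + (-12)·(-10) = 108
148·t² − 216·t + 36 = 0  ⇒  m = 108² − 148·36 = 6336
m = 6336 > 0,  v_rel·d = 108 > 0  ⇒  inside

inside=yes margin=6336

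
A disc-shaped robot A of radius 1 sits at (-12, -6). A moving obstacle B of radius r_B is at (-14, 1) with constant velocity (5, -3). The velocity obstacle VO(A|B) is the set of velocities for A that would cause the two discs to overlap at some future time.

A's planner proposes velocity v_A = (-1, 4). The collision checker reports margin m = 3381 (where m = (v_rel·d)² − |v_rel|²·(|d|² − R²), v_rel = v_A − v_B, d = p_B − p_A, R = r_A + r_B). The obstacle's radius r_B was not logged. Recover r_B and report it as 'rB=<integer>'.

m = 3381
d = (-2, 7);  v_rel = (-6, 7),  |v_rel|² = 85
v_rel×d = (-6)·(7) − (7)·(-2) = -28
since m = R²·85 − (-28)²:  R² = (784 + 3381) / 85 = 49
R = √49 = 7  ⇒  r_B = 7 − 1 = 6

rB=6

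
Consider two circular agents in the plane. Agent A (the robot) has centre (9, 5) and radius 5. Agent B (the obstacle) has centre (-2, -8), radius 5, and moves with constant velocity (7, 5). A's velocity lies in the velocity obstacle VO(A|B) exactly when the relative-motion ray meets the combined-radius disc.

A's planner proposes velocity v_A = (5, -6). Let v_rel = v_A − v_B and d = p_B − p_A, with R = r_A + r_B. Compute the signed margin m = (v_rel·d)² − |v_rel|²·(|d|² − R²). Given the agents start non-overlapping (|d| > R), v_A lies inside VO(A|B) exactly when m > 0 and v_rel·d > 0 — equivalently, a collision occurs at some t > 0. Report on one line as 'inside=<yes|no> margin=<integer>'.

d = (-11, -13),  |d|² = 290;  R = 5+5 = 10,  c = 290−10² = 190
v_rel = (-2, -11),  |v_rel|² = 125;  v_rel·d = (-2)·(-11) + (-11)·(-13) = 165
125·t² − 330·t + 190 = 0  ⇒  m = 165² − 125·190 = 3475
m = 3475 > 0,  v_rel·d = 165 > 0  ⇒  inside

inside=yes margin=3475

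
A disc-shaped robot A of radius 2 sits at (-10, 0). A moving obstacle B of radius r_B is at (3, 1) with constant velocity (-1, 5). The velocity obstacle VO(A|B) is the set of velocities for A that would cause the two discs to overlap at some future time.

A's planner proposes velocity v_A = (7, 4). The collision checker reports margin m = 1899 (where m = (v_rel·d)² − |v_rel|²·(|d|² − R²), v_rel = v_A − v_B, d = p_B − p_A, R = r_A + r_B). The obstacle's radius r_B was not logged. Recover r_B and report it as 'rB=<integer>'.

m = 1899
d = (13, 1);  v_rel = (8, -1),  |v_rel|² = 65
v_rel×d = (8)·(1) − (-1)·(13) = 21
since m = R²·65 − 21²:  R² = (441 + 1899) / 65 = 36
R = √36 = 6  ⇒  r_B = 6 − 2 = 4

rB=4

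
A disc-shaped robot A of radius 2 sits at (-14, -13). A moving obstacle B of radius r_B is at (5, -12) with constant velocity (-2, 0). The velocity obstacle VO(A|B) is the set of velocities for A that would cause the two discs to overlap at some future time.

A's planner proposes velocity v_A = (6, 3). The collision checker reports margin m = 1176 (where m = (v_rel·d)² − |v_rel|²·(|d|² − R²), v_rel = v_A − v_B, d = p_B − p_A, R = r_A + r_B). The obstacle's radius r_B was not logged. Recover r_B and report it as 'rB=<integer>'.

m = 1176
d = (19, 1);  v_rel = (8, 3),  |v_rel|² = 73
v_rel×d = (8)·(1) − (3)·(19) = -49
since m = R²·73 − (-49)²:  R² = (2401 + 1176) / 73 = 49
R = √49 = 7  ⇒  r_B = 7 − 2 = 5

rB=5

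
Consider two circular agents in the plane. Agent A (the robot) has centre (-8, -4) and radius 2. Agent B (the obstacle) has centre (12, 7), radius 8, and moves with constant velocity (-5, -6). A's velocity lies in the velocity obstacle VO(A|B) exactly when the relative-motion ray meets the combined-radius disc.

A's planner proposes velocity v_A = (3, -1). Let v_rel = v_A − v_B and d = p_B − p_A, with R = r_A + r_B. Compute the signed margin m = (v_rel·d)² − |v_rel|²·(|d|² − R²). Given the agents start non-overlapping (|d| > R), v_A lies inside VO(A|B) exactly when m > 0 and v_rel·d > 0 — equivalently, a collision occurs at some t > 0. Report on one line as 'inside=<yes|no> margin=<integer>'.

d = (20, 11),  |d|² = 521;  R = 2+8 = 10,  c = 521−10² = 421
v_rel = (8, 5),  |v_rel|² = 89;  v_rel·d = (8)·(20) + (5)·(11) = 215
89·t² − 430·t + 421 = 0  ⇒  m = 215² − 89·421 = 8756
m = 8756 > 0,  v_rel·d = 215 > 0  ⇒  inside

inside=yes margin=8756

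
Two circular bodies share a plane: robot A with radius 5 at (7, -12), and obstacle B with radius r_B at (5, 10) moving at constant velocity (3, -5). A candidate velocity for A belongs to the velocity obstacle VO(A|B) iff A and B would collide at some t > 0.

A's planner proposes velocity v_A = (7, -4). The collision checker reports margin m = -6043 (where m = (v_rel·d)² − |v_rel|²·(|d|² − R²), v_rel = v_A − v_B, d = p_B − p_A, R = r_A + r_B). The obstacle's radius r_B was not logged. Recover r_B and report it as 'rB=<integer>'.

m = -6043
d = (-2, 22);  v_rel = (4, 1),  |v_rel|² = 17
v_rel×d = (4)·(22) − (1)·(-2) = 90
since m = R²·17 − 90²:  R² = (8100 + -6043) / 17 = 121
R = √121 = 11  ⇒  r_B = 11 − 5 = 6

rB=6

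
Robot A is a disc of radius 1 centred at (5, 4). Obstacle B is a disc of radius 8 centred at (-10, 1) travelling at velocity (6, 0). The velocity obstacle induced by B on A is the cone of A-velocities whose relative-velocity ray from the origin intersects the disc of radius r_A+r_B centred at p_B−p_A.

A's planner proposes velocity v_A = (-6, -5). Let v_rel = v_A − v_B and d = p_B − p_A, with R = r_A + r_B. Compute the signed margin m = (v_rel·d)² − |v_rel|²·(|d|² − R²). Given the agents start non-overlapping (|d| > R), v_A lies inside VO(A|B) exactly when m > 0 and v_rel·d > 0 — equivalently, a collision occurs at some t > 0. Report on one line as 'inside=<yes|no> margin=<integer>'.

d = (-15, -3),  |d|² = 234;  R = 1+8 = 9,  c = 234−9² = 153
v_rel = (-12, -5),  |v_rel|² = 169;  v_rel·d = (-12)·(-15) + (-5)·(-3) = 195
169·t² − 390·t + 153 = 0  ⇒  m = 195² − 169·153 = 12168
m = 12168 > 0,  v_rel·d = 195 > 0  ⇒  inside

inside=yes margin=12168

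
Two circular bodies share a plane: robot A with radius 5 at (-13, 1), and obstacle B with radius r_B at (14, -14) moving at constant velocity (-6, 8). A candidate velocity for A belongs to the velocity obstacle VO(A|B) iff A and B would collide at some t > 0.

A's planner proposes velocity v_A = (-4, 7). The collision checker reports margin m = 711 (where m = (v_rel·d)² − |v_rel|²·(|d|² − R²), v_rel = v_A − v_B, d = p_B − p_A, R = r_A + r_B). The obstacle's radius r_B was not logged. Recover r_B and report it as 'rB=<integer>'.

m = 711
d = (27, -15);  v_rel = (2, -1),  |v_rel|² = 5
v_rel×d = (2)·(-15) − (-1)·(27) = -3
since m = R²·5 − (-3)²:  R² = (9 + 711) / 5 = 144
R = √144 = 12  ⇒  r_B = 12 − 5 = 7

rB=7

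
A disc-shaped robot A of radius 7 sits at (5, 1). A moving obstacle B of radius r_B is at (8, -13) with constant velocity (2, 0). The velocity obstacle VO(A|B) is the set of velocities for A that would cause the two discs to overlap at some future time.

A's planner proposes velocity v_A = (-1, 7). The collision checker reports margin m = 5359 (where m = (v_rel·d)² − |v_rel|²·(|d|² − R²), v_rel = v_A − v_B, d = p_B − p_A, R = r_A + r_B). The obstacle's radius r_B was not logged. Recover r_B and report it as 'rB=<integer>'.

m = 5359
d = (3, -14);  v_rel = (-3, 7),  |v_rel|² = 58
v_rel×d = (-3)·(-14) − (7)·(3) = 21
since m = R²·58 − 21²:  R² = (441 + 5359) / 58 = 100
R = √100 = 10  ⇒  r_B = 10 − 7 = 3

rB=3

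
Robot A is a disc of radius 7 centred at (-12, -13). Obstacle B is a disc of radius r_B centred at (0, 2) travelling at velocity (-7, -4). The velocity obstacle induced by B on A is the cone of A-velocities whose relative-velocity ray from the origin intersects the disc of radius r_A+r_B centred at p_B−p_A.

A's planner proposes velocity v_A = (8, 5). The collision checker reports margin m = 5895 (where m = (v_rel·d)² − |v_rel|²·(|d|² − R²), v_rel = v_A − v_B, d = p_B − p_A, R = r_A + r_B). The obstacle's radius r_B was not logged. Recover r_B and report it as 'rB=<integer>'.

m = 5895
d = (12, 15);  v_rel = (15, 9),  |v_rel|² = 306
v_rel×d = (15)·(15) − (9)·(12) = 117
since m = R²·306 − 117²:  R² = (13689 + 5895) / 306 = 64
R = √64 = 8  ⇒  r_B = 8 − 7 = 1

rB=1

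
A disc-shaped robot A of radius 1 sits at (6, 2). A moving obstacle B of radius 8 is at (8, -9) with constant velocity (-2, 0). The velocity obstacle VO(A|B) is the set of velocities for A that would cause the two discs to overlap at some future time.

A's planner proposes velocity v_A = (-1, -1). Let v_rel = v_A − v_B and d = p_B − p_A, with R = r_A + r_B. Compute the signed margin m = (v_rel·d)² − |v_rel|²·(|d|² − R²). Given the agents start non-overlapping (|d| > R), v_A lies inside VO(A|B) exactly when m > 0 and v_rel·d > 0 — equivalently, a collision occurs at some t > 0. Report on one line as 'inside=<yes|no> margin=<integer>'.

d = (2, -11),  |d|² = 125;  R = 1+8 = 9,  c = 125−9² = 44
v_rel = (1, -1),  |v_rel|² = 2;  v_rel·d = (1)·(2) + (-1)·(-11) = 13
2·t² − 26·t + 44 = 0  ⇒  m = 13² − 2·44 = 81
m = 81 > 0,  v_rel·d = 13 > 0  ⇒  inside

inside=yes margin=81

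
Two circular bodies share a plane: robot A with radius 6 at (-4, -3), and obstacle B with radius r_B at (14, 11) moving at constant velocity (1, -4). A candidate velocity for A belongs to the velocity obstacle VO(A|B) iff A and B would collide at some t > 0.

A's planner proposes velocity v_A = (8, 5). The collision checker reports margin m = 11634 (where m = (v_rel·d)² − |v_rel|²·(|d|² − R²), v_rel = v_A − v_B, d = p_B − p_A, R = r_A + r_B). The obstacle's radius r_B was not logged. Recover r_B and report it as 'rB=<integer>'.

m = 11634
d = (18, 14);  v_rel = (7, 9),  |v_rel|² = 130
v_rel×d = (7)·(14) − (9)·(18) = -64
since m = R²·130 − (-64)²:  R² = (4096 + 11634) / 130 = 121
R = √121 = 11  ⇒  r_B = 11 − 6 = 5

rB=5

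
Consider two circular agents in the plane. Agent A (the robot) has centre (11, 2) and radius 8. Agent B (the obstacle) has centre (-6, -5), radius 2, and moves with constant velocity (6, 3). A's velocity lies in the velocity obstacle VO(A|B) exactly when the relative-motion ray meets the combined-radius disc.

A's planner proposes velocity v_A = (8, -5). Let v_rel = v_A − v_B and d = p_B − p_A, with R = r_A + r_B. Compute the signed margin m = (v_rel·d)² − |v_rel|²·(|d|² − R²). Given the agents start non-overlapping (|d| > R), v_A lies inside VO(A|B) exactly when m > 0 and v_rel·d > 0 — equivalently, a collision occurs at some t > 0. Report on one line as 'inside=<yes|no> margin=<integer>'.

d = (-17, -7),  |d|² = 338;  R = 8+2 = 10,  c = 338−10² = 238
v_rel = (2, -8),  |v_rel|² = 68;  v_rel·d = (2)·(-17) + (-8)·(-7) = 22
68·t² − 44·t + 238 = 0  ⇒  m = 22² − 68·238 = -15700
m = -15700 < 0,  v_rel·d = 22 > 0  ⇒  outside

inside=no margin=-15700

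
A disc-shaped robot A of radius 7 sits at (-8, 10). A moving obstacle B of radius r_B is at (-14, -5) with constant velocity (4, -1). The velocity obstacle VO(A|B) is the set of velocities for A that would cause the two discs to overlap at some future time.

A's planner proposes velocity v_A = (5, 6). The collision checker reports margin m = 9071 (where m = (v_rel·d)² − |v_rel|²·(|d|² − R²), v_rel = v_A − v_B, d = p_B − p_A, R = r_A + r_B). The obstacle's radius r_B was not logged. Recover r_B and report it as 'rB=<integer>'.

m = 9071
d = (-6, -15);  v_rel = (1, 7),  |v_rel|² = 50
v_rel×d = (1)·(-15) − (7)·(-6) = 27
since m = R²·50 − 27²:  R² = (729 + 9071) / 50 = 196
R = √196 = 14  ⇒  r_B = 14 − 7 = 7

rB=7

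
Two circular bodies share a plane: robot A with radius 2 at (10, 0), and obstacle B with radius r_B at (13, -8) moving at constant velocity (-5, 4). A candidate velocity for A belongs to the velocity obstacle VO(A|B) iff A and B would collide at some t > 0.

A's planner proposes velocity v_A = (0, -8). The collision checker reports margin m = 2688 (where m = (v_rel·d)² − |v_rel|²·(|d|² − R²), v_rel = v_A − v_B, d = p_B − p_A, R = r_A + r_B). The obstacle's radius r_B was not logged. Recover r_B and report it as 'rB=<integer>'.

m = 2688
d = (3, -8);  v_rel = (5, -12),  |v_rel|² = 169
v_rel×d = (5)·(-8) − (-12)·(3) = -4
since m = R²·169 − (-4)²:  R² = (16 + 2688) / 169 = 16
R = √16 = 4  ⇒  r_B = 4 − 2 = 2

rB=2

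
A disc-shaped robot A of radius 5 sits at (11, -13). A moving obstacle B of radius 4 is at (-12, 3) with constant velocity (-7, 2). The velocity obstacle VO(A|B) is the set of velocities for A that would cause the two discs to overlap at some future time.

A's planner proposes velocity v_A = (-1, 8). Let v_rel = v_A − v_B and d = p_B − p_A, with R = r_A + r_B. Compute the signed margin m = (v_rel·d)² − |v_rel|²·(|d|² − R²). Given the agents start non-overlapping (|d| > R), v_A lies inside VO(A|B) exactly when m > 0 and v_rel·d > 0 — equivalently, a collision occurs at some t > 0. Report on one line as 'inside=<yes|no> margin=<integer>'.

d = (-23, 16),  |d|² = 785;  R = 5+4 = 9,  c = 785−9² = 704
v_rel = (6, 6),  |v_rel|² = 72;  v_rel·d = (6)·(-23) + (6)·(16) = -42
72·t² + 84·t + 704 = 0  ⇒  m = (-42)² − 72·704 = -48924
m = -48924 < 0,  v_rel·d = -42 < 0  ⇒  outside

inside=no margin=-48924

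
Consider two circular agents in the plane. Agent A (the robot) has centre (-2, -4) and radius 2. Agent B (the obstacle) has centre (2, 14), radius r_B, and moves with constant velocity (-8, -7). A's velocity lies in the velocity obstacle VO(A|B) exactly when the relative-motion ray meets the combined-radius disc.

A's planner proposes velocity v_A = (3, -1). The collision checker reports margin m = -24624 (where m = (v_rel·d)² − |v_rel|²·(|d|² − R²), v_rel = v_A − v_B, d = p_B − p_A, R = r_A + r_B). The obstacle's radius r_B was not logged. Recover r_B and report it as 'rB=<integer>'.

m = -24624
d = (4, 18);  v_rel = (11, 6),  |v_rel|² = 157
v_rel×d = (11)·(18) − (6)·(4) = 174
since m = R²·157 − 174²:  R² = (30276 + -24624) / 157 = 36
R = √36 = 6  ⇒  r_B = 6 − 2 = 4

rB=4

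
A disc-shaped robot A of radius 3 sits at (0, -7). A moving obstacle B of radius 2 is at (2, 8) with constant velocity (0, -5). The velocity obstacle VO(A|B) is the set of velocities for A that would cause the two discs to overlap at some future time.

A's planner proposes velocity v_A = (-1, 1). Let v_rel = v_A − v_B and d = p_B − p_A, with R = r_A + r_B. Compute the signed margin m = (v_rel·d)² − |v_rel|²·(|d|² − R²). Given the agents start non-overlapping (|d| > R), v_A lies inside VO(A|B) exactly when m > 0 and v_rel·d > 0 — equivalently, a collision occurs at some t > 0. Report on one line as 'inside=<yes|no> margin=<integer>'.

d = (2, 15),  |d|² = 229;  R = 3+2 = 5,  c = 229−5² = 204
v_rel = (-1, 6),  |v_rel|² = 37;  v_rel·d = (-1)·(2) + (6)·(15) = 88
37·t² − 176·t + 204 = 0  ⇒  m = 88² − 37·204 = 196
m = 196 > 0,  v_rel·d = 88 > 0  ⇒  inside

inside=yes margin=196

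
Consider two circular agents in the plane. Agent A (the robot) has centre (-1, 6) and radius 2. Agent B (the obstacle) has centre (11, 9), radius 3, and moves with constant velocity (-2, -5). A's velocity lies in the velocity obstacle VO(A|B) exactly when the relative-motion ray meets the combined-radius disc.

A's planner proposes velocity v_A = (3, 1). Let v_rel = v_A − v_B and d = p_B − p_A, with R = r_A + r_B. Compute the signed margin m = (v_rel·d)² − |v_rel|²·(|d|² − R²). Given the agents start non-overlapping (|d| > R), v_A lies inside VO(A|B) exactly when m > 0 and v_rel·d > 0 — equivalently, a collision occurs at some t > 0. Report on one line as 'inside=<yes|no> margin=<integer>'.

d = (12, 3),  |d|² = 153;  R = 2+3 = 5,  c = 153−5² = 128
v_rel = (5, 6),  |v_rel|² = 61;  v_rel·d = (5)·(12) + (6)·(3) = 78
61·t² − 156·t + 128 = 0  ⇒  m = 78² − 61·128 = -1724
m = -1724 < 0,  v_rel·d = 78 > 0  ⇒  outside

inside=no margin=-1724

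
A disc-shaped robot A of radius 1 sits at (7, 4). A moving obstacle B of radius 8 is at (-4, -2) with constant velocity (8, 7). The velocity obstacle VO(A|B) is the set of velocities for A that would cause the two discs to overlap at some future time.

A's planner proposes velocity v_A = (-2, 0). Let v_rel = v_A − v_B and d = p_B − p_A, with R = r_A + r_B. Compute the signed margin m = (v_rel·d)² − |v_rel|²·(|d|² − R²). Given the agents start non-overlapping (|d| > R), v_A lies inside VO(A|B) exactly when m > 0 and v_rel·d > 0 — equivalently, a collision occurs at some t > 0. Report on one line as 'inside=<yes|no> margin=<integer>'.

d = (-11, -6),  |d|² = 157;  R = 1+8 = 9,  c = 157−9² = 76
v_rel = (-10, -7),  |v_rel|² = 149;  v_rel·d = (-10)·(-11) + (-7)·(-6) = 152
149·t² − 304·t + 76 = 0  ⇒  m = 152² − 149·76 = 11780
m = 11780 > 0,  v_rel·d = 152 > 0  ⇒  inside

inside=yes margin=11780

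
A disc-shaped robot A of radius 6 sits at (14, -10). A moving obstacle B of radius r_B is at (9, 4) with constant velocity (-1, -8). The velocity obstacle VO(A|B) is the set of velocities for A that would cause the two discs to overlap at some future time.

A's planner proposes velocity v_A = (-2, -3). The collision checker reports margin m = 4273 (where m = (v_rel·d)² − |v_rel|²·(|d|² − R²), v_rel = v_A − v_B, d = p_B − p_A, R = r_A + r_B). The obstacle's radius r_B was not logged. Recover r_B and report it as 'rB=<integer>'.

m = 4273
d = (-5, 14);  v_rel = (-1, 5),  |v_rel|² = 26
v_rel×d = (-1)·(14) − (5)·(-5) = 11
since m = R²·26 − 11²:  R² = (121 + 4273) / 26 = 169
R = √169 = 13  ⇒  r_B = 13 − 6 = 7

rB=7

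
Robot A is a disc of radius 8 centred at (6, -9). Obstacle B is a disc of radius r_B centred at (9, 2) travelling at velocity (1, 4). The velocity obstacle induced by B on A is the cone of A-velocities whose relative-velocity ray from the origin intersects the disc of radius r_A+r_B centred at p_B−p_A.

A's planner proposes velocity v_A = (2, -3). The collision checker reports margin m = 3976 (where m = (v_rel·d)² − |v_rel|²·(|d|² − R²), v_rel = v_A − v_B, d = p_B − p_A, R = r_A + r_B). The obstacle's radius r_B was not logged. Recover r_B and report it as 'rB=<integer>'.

m = 3976
d = (3, 11);  v_rel = (1, -7),  |v_rel|² = 50
v_rel×d = (1)·(11) − (-7)·(3) = 32
since m = R²·50 − 32²:  R² = (1024 + 3976) / 50 = 100
R = √100 = 10  ⇒  r_B = 10 − 8 = 2

rB=2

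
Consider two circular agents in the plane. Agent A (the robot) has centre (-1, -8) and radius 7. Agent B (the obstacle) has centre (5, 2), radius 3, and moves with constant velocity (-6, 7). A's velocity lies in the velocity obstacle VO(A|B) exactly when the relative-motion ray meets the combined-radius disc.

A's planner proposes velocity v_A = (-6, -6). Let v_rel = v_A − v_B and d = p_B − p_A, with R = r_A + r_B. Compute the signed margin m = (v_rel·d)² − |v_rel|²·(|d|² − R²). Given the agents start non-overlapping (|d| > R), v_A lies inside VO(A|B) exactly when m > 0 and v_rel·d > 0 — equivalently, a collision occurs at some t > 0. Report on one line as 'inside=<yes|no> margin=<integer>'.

d = (6, 10),  |d|² = 136;  R = 7+3 = 10,  c = 136−10² = 36
v_rel = (0, -13),  |v_rel|² = 169;  v_rel·d = (0)·(6) + (-13)·(10) = -130
169·t² + 260·t + 36 = 0  ⇒  m = (-130)² − 169·36 = 10816
m = 10816 > 0,  v_rel·d = -130 < 0  ⇒  outside

inside=no margin=10816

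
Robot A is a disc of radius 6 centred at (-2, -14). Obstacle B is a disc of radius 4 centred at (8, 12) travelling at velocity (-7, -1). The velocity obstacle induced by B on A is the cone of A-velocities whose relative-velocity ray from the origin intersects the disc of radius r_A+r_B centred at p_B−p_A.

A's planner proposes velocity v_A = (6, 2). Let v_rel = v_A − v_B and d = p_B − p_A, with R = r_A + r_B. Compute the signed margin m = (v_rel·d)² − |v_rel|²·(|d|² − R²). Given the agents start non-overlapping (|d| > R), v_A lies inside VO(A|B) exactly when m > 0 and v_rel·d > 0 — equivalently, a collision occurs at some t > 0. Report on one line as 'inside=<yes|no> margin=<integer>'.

d = (10, 26),  |d|² = 776;  R = 6+4 = 10,  c = 776−10² = 676
v_rel = (13, 3),  |v_rel|² = 178;  v_rel·d = (13)·(10) + (3)·(26) = 208
178·t² − 416·t + 676 = 0  ⇒  m = 208² − 178·676 = -77064
m = -77064 < 0,  v_rel·d = 208 > 0  ⇒  outside

inside=no margin=-77064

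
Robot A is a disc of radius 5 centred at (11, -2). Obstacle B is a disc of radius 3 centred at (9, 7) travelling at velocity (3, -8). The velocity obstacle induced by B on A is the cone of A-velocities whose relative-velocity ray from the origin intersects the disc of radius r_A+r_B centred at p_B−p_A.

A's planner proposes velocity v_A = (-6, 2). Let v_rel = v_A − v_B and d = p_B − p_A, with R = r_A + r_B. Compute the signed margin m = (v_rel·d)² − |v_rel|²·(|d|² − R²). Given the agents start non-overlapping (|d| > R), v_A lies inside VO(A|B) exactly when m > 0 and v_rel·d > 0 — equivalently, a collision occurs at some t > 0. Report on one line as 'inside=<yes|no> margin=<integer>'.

d = (-2, 9),  |d|² = 85;  R = 5+3 = 8,  c = 85−8² = 21
v_rel = (-9, 10),  |v_rel|² = 181;  v_rel·d = (-9)·(-2) + (10)·(9) = 108
181·t² − 216·t + 21 = 0  ⇒  m = 108² − 181·21 = 7863
m = 7863 > 0,  v_rel·d = 108 > 0  ⇒  inside

inside=yes margin=7863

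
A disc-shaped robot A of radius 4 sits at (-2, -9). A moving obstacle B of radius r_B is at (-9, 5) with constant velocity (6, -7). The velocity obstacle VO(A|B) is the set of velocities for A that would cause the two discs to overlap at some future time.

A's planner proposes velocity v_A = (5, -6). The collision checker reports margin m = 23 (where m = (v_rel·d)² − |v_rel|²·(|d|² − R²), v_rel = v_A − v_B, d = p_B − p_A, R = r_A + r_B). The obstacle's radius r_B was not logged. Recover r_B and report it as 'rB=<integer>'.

m = 23
d = (-7, 14);  v_rel = (-1, 1),  |v_rel|² = 2
v_rel×d = (-1)·(14) − (1)·(-7) = -7
since m = R²·2 − (-7)²:  R² = (49 + 23) / 2 = 36
R = √36 = 6  ⇒  r_B = 6 − 4 = 2

rB=2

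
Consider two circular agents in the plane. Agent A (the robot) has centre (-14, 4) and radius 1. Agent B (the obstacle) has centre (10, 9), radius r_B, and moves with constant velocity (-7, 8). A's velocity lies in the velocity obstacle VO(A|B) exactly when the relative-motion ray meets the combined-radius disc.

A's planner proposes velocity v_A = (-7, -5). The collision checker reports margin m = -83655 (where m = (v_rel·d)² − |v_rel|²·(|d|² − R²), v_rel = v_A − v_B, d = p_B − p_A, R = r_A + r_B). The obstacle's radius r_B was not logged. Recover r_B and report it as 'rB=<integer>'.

m = -83655
d = (24, 5);  v_rel = (0, -13),  |v_rel|² = 169
v_rel×d = (0)·(5) − (-13)·(24) = 312
since m = R²·169 − 312²:  R² = (97344 + -83655) / 169 = 81
R = √81 = 9  ⇒  r_B = 9 − 1 = 8

rB=8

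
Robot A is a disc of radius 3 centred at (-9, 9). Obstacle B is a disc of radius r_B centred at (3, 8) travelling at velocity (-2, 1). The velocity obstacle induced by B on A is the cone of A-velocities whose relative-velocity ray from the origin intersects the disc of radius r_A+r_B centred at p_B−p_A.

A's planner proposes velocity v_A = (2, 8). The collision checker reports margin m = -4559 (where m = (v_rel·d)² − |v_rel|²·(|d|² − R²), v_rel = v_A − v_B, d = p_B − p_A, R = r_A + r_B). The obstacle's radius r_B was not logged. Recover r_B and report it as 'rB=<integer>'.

m = -4559
d = (12, -1);  v_rel = (4, 7),  |v_rel|² = 65
v_rel×d = (4)·(-1) − (7)·(12) = -88
since m = R²·65 − (-88)²:  R² = (7744 + -4559) / 65 = 49
R = √49 = 7  ⇒  r_B = 7 − 3 = 4

rB=4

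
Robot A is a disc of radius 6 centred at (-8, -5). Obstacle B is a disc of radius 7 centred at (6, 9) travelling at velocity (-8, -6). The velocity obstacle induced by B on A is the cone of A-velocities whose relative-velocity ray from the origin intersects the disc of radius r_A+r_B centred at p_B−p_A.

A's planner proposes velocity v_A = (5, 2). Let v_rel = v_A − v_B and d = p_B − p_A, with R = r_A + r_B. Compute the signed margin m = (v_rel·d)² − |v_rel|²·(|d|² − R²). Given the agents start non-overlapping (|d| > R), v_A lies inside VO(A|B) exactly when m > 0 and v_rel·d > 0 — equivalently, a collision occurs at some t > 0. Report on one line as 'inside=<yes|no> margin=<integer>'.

d = (14, 14),  |d|² = 392;  R = 6+7 = 13,  c = 392−13² = 223
v_rel = (13, 8),  |v_rel|² = 233;  v_rel·d = (13)·(14) + (8)·(14) = 294
233·t² − 588·t + 223 = 0  ⇒  m = 294² − 233·223 = 34477
m = 34477 > 0,  v_rel·d = 294 > 0  ⇒  inside

inside=yes margin=34477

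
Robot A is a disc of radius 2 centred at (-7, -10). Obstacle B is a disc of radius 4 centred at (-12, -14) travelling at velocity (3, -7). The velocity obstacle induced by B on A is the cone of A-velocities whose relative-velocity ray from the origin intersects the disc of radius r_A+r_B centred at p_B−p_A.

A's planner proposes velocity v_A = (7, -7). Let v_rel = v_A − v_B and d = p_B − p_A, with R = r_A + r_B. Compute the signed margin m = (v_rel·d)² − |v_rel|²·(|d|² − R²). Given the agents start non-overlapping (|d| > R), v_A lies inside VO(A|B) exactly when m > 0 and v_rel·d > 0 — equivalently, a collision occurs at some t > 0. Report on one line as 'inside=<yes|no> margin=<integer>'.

d = (-5, -4),  |d|² = 41;  R = 2+4 = 6,  c = 41−6² = 5
v_rel = (4, 0),  |v_rel|² = 16;  v_rel·d = (4)·(-5) + (0)·(-4) = -20
16·t² + 40·t + 5 = 0  ⇒  m = (-20)² − 16·5 = 320
m = 320 > 0,  v_rel·d = -20 < 0  ⇒  outside

inside=no margin=320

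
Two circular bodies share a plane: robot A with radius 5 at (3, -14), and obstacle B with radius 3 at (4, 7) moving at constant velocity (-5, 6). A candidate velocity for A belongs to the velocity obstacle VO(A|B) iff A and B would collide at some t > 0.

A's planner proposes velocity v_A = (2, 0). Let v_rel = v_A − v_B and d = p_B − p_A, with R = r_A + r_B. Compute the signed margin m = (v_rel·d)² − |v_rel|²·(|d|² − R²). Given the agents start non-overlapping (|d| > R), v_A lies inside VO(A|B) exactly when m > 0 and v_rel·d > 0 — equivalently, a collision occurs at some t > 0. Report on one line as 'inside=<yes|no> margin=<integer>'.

d = (1, 21),  |d|² = 442;  R = 5+3 = 8,  c = 442−8² = 378
v_rel = (7, -6),  |v_rel|² = 85;  v_rel·d = (7)·(1) + (-6)·(21) = -119
85·t² + 238·t + 378 = 0  ⇒  m = (-119)² − 85·378 = -17969
m = -17969 < 0,  v_rel·d = -119 < 0  ⇒  outside

inside=no margin=-17969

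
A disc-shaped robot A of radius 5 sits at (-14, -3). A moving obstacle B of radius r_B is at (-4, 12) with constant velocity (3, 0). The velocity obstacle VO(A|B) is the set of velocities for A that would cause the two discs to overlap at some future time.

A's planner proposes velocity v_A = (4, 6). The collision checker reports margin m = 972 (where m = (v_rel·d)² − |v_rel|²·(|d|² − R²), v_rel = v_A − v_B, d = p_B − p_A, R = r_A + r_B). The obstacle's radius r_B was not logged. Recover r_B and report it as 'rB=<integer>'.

m = 972
d = (10, 15);  v_rel = (1, 6),  |v_rel|² = 37
v_rel×d = (1)·(15) − (6)·(10) = -45
since m = R²·37 − (-45)²:  R² = (2025 + 972) / 37 = 81
R = √81 = 9  ⇒  r_B = 9 − 5 = 4

rB=4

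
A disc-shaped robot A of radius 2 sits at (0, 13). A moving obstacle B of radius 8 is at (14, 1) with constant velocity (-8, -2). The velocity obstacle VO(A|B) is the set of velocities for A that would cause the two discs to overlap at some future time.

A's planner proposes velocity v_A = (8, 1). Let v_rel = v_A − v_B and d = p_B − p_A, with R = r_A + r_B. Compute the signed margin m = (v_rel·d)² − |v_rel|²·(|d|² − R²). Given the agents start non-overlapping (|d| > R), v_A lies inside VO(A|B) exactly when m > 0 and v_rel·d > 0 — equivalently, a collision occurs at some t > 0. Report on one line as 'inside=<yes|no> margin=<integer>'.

d = (14, -12),  |d|² = 340;  R = 2+8 = 10,  c = 340−10² = 240
v_rel = (16, 3),  |v_rel|² = 265;  v_rel·d = (16)·(14) + (3)·(-12) = 188
265·t² − 376·t + 240 = 0  ⇒  m = 188² − 265·240 = -28256
m = -28256 < 0,  v_rel·d = 188 > 0  ⇒  outside

inside=no margin=-28256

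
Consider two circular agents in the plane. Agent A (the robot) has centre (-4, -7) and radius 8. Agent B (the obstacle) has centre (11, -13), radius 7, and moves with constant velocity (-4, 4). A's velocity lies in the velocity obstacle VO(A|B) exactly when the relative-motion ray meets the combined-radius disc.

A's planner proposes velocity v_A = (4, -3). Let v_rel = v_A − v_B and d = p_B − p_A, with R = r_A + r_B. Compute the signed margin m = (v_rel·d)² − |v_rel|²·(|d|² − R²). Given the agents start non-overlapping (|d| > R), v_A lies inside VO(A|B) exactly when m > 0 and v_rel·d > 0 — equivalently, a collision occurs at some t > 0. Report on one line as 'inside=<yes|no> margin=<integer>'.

d = (15, -6),  |d|² = 261;  R = 8+7 = 15,  c = 261−15² = 36
v_rel = (8, -7),  |v_rel|² = 113;  v_rel·d = (8)·(15) + (-7)·(-6) = 162
113·t² − 324·t + 36 = 0  ⇒  m = 162² − 113·36 = 22176
m = 22176 > 0,  v_rel·d = 162 > 0  ⇒  inside

inside=yes margin=22176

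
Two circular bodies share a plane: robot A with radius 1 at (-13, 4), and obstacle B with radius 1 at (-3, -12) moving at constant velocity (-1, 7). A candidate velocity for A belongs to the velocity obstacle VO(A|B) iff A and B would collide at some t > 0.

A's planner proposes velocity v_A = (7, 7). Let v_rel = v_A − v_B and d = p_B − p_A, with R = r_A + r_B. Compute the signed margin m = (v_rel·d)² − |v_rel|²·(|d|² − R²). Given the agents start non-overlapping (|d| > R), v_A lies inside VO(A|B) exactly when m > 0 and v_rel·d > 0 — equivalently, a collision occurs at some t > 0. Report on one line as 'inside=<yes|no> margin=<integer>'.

d = (10, -16),  |d|² = 356;  R = 1+1 = 2,  c = 356−2² = 352
v_rel = (8, 0),  |v_rel|² = 64;  v_rel·d = (8)·(10) + (0)·(-16) = 80
64·t² − 160·t + 352 = 0  ⇒  m = 80² − 64·352 = -16128
m = -16128 < 0,  v_rel·d = 80 > 0  ⇒  outside

inside=no margin=-16128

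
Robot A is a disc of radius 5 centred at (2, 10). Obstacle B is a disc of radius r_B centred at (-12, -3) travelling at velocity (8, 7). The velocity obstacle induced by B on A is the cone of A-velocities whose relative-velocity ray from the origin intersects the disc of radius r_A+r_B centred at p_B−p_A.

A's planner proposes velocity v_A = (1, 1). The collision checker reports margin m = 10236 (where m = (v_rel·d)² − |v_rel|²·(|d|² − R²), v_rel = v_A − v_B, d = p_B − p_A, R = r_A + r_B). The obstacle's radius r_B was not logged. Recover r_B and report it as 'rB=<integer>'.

m = 10236
d = (-14, -13);  v_rel = (-7, -6),  |v_rel|² = 85
v_rel×d = (-7)·(-13) − (-6)·(-14) = 7
since m = R²·85 − 7²:  R² = (49 + 10236) / 85 = 121
R = √121 = 11  ⇒  r_B = 11 − 5 = 6

rB=6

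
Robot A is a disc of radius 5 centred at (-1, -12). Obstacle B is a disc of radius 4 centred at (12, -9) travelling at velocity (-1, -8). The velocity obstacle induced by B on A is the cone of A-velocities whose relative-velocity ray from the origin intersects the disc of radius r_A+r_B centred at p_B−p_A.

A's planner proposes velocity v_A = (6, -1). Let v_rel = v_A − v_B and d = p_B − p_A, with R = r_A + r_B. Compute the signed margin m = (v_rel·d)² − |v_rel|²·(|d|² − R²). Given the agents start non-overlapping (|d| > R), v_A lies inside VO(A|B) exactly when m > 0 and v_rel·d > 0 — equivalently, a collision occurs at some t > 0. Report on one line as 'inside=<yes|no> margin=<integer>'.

d = (13, 3),  |d|² = 178;  R = 5+4 = 9,  c = 178−9² = 97
v_rel = (7, 7),  |v_rel|² = 98;  v_rel·d = (7)·(13) + (7)·(3) = 112
98·t² − 224·t + 97 = 0  ⇒  m = 112² − 98·97 = 3038
m = 3038 > 0,  v_rel·d = 112 > 0  ⇒  inside

inside=yes margin=3038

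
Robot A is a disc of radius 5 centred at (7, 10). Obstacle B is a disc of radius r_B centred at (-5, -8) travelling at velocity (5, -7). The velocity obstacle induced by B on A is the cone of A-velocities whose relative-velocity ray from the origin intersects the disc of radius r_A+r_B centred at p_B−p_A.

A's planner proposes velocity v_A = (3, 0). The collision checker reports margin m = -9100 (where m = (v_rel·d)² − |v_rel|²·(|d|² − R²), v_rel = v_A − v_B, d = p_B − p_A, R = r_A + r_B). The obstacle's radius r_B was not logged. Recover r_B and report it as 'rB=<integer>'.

m = -9100
d = (-12, -18);  v_rel = (-2, 7),  |v_rel|² = 53
v_rel×d = (-2)·(-18) − (7)·(-12) = 120
since m = R²·53 − 120²:  R² = (14400 + -9100) / 53 = 100
R = √100 = 10  ⇒  r_B = 10 − 5 = 5

rB=5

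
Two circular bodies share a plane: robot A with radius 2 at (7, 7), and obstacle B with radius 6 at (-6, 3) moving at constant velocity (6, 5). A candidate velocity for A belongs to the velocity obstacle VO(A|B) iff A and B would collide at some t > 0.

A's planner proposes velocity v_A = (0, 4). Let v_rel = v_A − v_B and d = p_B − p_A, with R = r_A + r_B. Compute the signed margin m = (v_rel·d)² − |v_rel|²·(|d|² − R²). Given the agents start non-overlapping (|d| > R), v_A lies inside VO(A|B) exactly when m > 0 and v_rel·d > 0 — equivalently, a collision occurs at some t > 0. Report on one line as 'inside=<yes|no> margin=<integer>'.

d = (-13, -4),  |d|² = 185;  R = 2+6 = 8,  c = 185−8² = 121
v_rel = (-6, -1),  |v_rel|² = 37;  v_rel·d = (-6)·(-13) + (-1)·(-4) = 82
37·t² − 164·t + 121 = 0  ⇒  m = 82² − 37·121 = 2247
m = 2247 > 0,  v_rel·d = 82 > 0  ⇒  inside

inside=yes margin=2247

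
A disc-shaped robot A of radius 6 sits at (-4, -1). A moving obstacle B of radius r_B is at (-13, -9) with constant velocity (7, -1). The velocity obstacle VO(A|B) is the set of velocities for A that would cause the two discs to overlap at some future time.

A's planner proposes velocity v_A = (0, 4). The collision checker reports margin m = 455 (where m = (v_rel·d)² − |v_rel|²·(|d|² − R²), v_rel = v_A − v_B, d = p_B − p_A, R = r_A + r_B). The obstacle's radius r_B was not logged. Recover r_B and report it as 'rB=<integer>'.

m = 455
d = (-9, -8);  v_rel = (-7, 5),  |v_rel|² = 74
v_rel×d = (-7)·(-8) − (5)·(-9) = 101
since m = R²·74 − 101²:  R² = (10201 + 455) / 74 = 144
R = √144 = 12  ⇒  r_B = 12 − 6 = 6

rB=6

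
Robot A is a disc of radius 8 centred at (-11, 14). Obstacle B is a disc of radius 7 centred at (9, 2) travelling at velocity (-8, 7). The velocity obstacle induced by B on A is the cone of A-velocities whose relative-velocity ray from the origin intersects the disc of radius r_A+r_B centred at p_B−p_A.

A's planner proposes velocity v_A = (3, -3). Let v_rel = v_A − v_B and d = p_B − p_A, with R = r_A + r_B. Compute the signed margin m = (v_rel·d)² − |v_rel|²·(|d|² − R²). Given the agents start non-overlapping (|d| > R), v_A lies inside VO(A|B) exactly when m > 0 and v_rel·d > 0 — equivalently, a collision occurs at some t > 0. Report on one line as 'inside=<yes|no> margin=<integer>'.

d = (20, -12),  |d|² = 544;  R = 8+7 = 15,  c = 544−15² = 319
v_rel = (11, -10),  |v_rel|² = 221;  v_rel·d = (11)·(20) + (-10)·(-12) = 340
221·t² − 680·t + 319 = 0  ⇒  m = 340² − 221·319 = 45101
m = 45101 > 0,  v_rel·d = 340 > 0  ⇒  inside

inside=yes margin=45101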